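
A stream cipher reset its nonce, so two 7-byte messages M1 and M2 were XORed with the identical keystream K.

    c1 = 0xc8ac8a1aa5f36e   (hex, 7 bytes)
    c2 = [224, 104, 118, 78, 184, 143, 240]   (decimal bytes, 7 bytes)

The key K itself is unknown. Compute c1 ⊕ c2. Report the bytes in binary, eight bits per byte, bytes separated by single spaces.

00101000 11000100 11111100 01010100 00011101 01111100 10011110

c1 ⊕ c2 = (M1 ⊕ K) ⊕ (M2 ⊕ K) = M1 ⊕ M2 — the shared key cancels under XOR.
200 ⊕ 224 =  40
172 ⊕ 104 = 196
138 ⊕ 118 = 252
 26 ⊕  78 =  84
165 ⊕ 184 =  29
243 ⊕ 143 = 124
110 ⊕ 240 = 158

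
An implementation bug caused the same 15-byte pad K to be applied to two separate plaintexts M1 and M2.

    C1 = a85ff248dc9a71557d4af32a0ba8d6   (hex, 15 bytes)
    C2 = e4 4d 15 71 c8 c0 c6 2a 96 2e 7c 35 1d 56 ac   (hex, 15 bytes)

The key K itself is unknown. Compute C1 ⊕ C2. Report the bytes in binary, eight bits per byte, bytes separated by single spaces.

C1 ⊕ C2 = (M1 ⊕ K) ⊕ (M2 ⊕ K) = M1 ⊕ M2 — the shared key cancels under XOR.
byte 0: 10101000 ⊕ 11100100 = 01001100
byte 1: 01011111 ⊕ 01001101 = 00010010
byte 2: 11110010 ⊕ 00010101 = 11100111
byte 3: 01001000 ⊕ 01110001 = 00111001
byte 4: 11011100 ⊕ 11001000 = 00010100
byte 5: 10011010 ⊕ 11000000 = 01011010
byte 6: 01110001 ⊕ 11000110 = 10110111
byte 7: 01010101 ⊕ 00101010 = 01111111
byte 8: 01111101 ⊕ 10010110 = 11101011
byte 9: 01001010 ⊕ 00101110 = 01100100
byte 10: 11110011 ⊕ 01111100 = 10001111
byte 11: 00101010 ⊕ 00110101 = 00011111
byte 12: 00001011 ⊕ 00011101 = 00010110
byte 13: 10101000 ⊕ 01010110 = 11111110
byte 14: 11010110 ⊕ 10101100 = 01111010

01001100 00010010 11100111 00111001 00010100 01011010 10110111 01111111 11101011 01100100 10001111 00011111 00010110 11111110 01111010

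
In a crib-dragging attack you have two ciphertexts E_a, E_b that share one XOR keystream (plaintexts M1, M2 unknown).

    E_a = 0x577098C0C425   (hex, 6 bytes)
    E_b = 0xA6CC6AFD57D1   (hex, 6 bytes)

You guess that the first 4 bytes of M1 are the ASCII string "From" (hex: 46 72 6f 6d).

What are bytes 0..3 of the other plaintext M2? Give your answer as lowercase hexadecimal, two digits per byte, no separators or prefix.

First, E_a ⊕ E_b = (M1 ⊕ K) ⊕ (M2 ⊕ K) = M1 ⊕ M2, so the key drops out. Then M2 = (M1 ⊕ M2) ⊕ M1 over the first 4 bytes.
byte 0: (57 ⊕ a6) ⊕ 46 = f1 ⊕ 46 = b7
byte 1: (70 ⊕ cc) ⊕ 72 = bc ⊕ 72 = ce
byte 2: (98 ⊕ 6a) ⊕ 6f = f2 ⊕ 6f = 9d
byte 3: (c0 ⊕ fd) ⊕ 6d = 3d ⊕ 6d = 50

b7ce9d50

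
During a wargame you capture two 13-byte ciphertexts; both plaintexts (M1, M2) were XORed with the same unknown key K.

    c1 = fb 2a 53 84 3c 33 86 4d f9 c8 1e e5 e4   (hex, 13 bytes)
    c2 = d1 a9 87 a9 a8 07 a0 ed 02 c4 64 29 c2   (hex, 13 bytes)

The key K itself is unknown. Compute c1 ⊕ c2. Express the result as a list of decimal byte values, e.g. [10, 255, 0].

[42, 131, 212, 45, 148, 52, 38, 160, 251, 12, 122, 204, 38]

c1 ⊕ c2 = (M1 ⊕ K) ⊕ (M2 ⊕ K) = M1 ⊕ M2 — the shared key cancels under XOR.
byte 0: 11111011 XOR 11010001 = 00101010
byte 1: 00101010 XOR 10101001 = 10000011
byte 2: 01010011 XOR 10000111 = 11010100
byte 3: 10000100 XOR 10101001 = 00101101
byte 4: 00111100 XOR 10101000 = 10010100
byte 5: 00110011 XOR 00000111 = 00110100
byte 6: 10000110 XOR 10100000 = 00100110
byte 7: 01001101 XOR 11101101 = 10100000
byte 8: 11111001 XOR 00000010 = 11111011
byte 9: 11001000 XOR 11000100 = 00001100
byte 10: 00011110 XOR 01100100 = 01111010
byte 11: 11100101 XOR 00101001 = 11001100
byte 12: 11100100 XOR 11000010 = 00100110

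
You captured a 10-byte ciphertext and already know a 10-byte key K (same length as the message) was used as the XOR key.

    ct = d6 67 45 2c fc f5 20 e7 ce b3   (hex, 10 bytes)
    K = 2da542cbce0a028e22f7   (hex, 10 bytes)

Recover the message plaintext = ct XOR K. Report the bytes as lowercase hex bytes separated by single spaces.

byte 0: 214 ⊕  45 = 251
byte 1: 103 ⊕ 165 = 194
byte 2:  69 ⊕  66 =   7
byte 3:  44 ⊕ 203 = 231
byte 4: 252 ⊕ 206 =  50
byte 5: 245 ⊕  10 = 255
byte 6:  32 ⊕   2 =  34
byte 7: 231 ⊕ 142 = 105
byte 8: 206 ⊕  34 = 236
byte 9: 179 ⊕ 247 =  68

fb c2 07 e7 32 ff 22 69 ec 44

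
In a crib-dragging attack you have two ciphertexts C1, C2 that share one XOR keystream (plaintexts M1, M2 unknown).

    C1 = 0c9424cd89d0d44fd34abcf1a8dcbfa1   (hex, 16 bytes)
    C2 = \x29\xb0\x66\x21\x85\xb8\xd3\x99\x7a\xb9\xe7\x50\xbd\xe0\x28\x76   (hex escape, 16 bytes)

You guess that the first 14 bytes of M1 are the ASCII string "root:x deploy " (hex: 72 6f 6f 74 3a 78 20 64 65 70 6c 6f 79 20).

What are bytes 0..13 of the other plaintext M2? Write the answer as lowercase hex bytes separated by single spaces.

First, C1 ⊕ C2 = (M1 ⊕ K) ⊕ (M2 ⊕ K) = M1 ⊕ M2, so the key drops out. Then M2 = (M1 ⊕ M2) ⊕ M1 over the first 14 bytes.
byte 0: (0c xor 29) xor 72 = 25 xor 72 = 57
byte 1: (94 xor b0) xor 6f = 24 xor 6f = 4b
byte 2: (24 xor 66) xor 6f = 42 xor 6f = 2d
byte 3: (cd xor 21) xor 74 = ec xor 74 = 98
byte 4: (89 xor 85) xor 3a = 0c xor 3a = 36
byte 5: (d0 xor b8) xor 78 = 68 xor 78 = 10
byte 6: (d4 xor d3) xor 20 = 07 xor 20 = 27
byte 7: (4f xor 99) xor 64 = d6 xor 64 = b2
byte 8: (d3 xor 7a) xor 65 = a9 xor 65 = cc
byte 9: (4a xor b9) xor 70 = f3 xor 70 = 83
byte 10: (bc xor e7) xor 6c = 5b xor 6c = 37
byte 11: (f1 xor 50) xor 6f = a1 xor 6f = ce
byte 12: (a8 xor bd) xor 79 = 15 xor 79 = 6c
byte 13: (dc xor e0) xor 20 = 3c xor 20 = 1c

57 4b 2d 98 36 10 27 b2 cc 83 37 ce 6c 1c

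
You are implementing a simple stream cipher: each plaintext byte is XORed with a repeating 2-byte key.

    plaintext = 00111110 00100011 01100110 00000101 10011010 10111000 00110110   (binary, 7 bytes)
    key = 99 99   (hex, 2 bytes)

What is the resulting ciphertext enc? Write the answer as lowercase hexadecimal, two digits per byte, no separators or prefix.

a7baff9c0321af

The 2-byte key repeats, so the effective keystream is 99 99 99 99 99 99 99.
byte 0: 3e ^ 99 = a7
byte 1: 23 ^ 99 = ba
byte 2: 66 ^ 99 = ff
byte 3: 05 ^ 99 = 9c
byte 4: 9a ^ 99 = 03
byte 5: b8 ^ 99 = 21
byte 6: 36 ^ 99 = af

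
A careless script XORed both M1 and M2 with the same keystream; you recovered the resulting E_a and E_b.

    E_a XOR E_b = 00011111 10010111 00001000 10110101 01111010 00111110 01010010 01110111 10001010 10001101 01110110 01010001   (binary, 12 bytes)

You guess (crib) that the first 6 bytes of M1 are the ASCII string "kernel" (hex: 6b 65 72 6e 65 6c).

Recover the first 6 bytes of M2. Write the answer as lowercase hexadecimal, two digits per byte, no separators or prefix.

Since E_a ⊕ E_b = M1 ⊕ M2, XORing with the guessed M1 bytes yields the corresponding M2 bytes: M2 = (E_a ⊕ E_b) ⊕ M1.
1f XOR 6b = 74
97 XOR 65 = f2
08 XOR 72 = 7a
b5 XOR 6e = db
7a XOR 65 = 1f
3e XOR 6c = 52

74f27adb1f52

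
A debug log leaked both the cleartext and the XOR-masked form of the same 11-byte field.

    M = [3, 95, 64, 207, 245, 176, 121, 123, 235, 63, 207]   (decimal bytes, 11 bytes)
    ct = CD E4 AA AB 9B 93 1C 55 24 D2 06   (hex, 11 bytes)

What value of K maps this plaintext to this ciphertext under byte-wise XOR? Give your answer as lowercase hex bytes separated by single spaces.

Since ct = M ⊕ K, XORing both sides with M gives K = M ⊕ ct.
03 ^ cd = ce
5f ^ e4 = bb
40 ^ aa = ea
cf ^ ab = 64
f5 ^ 9b = 6e
b0 ^ 93 = 23
79 ^ 1c = 65
7b ^ 55 = 2e
eb ^ 24 = cf
3f ^ d2 = ed
cf ^ 06 = c9

ce bb ea 64 6e 23 65 2e cf ed c9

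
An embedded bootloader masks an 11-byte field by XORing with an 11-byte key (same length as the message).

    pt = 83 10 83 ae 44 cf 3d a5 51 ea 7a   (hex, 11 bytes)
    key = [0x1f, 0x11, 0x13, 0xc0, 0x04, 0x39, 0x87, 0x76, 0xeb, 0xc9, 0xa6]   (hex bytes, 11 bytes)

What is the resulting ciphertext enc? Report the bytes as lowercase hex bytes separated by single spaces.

131 ⊕  31 = 156
 16 ⊕  17 =   1
131 ⊕  19 = 144
174 ⊕ 192 = 110
 68 ⊕   4 =  64
207 ⊕  57 = 246
 61 ⊕ 135 = 186
165 ⊕ 118 = 211
 81 ⊕ 235 = 186
234 ⊕ 201 =  35
122 ⊕ 166 = 220

9c 01 90 6e 40 f6 ba d3 ba 23 dc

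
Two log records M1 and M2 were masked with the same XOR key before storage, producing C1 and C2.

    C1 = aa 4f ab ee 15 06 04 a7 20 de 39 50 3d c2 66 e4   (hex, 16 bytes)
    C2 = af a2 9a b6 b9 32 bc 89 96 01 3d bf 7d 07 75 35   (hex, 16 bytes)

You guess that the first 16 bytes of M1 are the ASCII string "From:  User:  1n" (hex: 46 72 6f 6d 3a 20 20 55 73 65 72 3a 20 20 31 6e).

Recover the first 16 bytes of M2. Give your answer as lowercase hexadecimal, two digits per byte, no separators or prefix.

First, C1 ⊕ C2 = (M1 ⊕ K) ⊕ (M2 ⊕ K) = M1 ⊕ M2, so the key drops out. Then M2 = (M1 ⊕ M2) ⊕ M1 over the first 16 bytes.
byte 0: (aa XOR af) XOR 46 = 05 XOR 46 = 43
byte 1: (4f XOR a2) XOR 72 = ed XOR 72 = 9f
byte 2: (ab XOR 9a) XOR 6f = 31 XOR 6f = 5e
byte 3: (ee XOR b6) XOR 6d = 58 XOR 6d = 35
byte 4: (15 XOR b9) XOR 3a = ac XOR 3a = 96
byte 5: (06 XOR 32) XOR 20 = 34 XOR 20 = 14
byte 6: (04 XOR bc) XOR 20 = b8 XOR 20 = 98
byte 7: (a7 XOR 89) XOR 55 = 2e XOR 55 = 7b
byte 8: (20 XOR 96) XOR 73 = b6 XOR 73 = c5
byte 9: (de XOR 01) XOR 65 = df XOR 65 = ba
byte 10: (39 XOR 3d) XOR 72 = 04 XOR 72 = 76
byte 11: (50 XOR bf) XOR 3a = ef XOR 3a = d5
byte 12: (3d XOR 7d) XOR 20 = 40 XOR 20 = 60
byte 13: (c2 XOR 07) XOR 20 = c5 XOR 20 = e5
byte 14: (66 XOR 75) XOR 31 = 13 XOR 31 = 22
byte 15: (e4 XOR 35) XOR 6e = d1 XOR 6e = bf

439f5e359614987bc5ba76d560e522bf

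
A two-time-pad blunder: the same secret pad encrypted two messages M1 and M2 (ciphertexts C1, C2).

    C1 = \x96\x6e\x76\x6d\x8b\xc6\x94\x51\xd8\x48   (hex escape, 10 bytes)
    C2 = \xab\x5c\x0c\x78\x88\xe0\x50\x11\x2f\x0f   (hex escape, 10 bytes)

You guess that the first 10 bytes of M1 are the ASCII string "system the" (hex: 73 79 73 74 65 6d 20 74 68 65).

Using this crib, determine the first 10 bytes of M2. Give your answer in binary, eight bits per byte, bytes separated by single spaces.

First, C1 ⊕ C2 = (M1 ⊕ K) ⊕ (M2 ⊕ K) = M1 ⊕ M2, so the key drops out. Then M2 = (M1 ⊕ M2) ⊕ M1 over the first 10 bytes.
byte 0: (96 ^ ab) ^ 73 = 3d ^ 73 = 4e
byte 1: (6e ^ 5c) ^ 79 = 32 ^ 79 = 4b
byte 2: (76 ^ 0c) ^ 73 = 7a ^ 73 = 09
byte 3: (6d ^ 78) ^ 74 = 15 ^ 74 = 61
byte 4: (8b ^ 88) ^ 65 = 03 ^ 65 = 66
byte 5: (c6 ^ e0) ^ 6d = 26 ^ 6d = 4b
byte 6: (94 ^ 50) ^ 20 = c4 ^ 20 = e4
byte 7: (51 ^ 11) ^ 74 = 40 ^ 74 = 34
byte 8: (d8 ^ 2f) ^ 68 = f7 ^ 68 = 9f
byte 9: (48 ^ 0f) ^ 65 = 47 ^ 65 = 22

01001110 01001011 00001001 01100001 01100110 01001011 11100100 00110100 10011111 00100010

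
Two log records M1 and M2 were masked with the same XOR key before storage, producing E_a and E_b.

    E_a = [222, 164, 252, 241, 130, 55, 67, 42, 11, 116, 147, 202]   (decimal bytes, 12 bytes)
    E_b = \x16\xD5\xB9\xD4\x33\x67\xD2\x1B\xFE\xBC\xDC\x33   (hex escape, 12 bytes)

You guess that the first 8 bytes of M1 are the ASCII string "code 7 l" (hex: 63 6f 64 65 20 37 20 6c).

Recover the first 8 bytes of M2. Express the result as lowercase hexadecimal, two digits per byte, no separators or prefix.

First, E_a ⊕ E_b = (M1 ⊕ K) ⊕ (M2 ⊕ K) = M1 ⊕ M2, so the key drops out. Then M2 = (M1 ⊕ M2) ⊕ M1 over the first 8 bytes.
byte 0: (de XOR 16) XOR 63 = c8 XOR 63 = ab
byte 1: (a4 XOR d5) XOR 6f = 71 XOR 6f = 1e
byte 2: (fc XOR b9) XOR 64 = 45 XOR 64 = 21
byte 3: (f1 XOR d4) XOR 65 = 25 XOR 65 = 40
byte 4: (82 XOR 33) XOR 20 = b1 XOR 20 = 91
byte 5: (37 XOR 67) XOR 37 = 50 XOR 37 = 67
byte 6: (43 XOR d2) XOR 20 = 91 XOR 20 = b1
byte 7: (2a XOR 1b) XOR 6c = 31 XOR 6c = 5d

ab1e21409167b15d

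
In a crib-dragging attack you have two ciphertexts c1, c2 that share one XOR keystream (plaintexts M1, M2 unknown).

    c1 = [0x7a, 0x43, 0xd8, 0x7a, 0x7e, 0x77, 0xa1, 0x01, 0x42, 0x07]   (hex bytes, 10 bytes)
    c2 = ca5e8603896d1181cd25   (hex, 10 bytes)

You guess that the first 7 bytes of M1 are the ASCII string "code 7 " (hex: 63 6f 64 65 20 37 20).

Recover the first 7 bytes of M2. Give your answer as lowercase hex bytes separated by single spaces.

d3 72 3a 1c d7 2d 90

First, c1 ⊕ c2 = (M1 ⊕ K) ⊕ (M2 ⊕ K) = M1 ⊕ M2, so the key drops out. Then M2 = (M1 ⊕ M2) ⊕ M1 over the first 7 bytes.
byte 0: (7a ⊕ ca) ⊕ 63 = b0 ⊕ 63 = d3
byte 1: (43 ⊕ 5e) ⊕ 6f = 1d ⊕ 6f = 72
byte 2: (d8 ⊕ 86) ⊕ 64 = 5e ⊕ 64 = 3a
byte 3: (7a ⊕ 03) ⊕ 65 = 79 ⊕ 65 = 1c
byte 4: (7e ⊕ 89) ⊕ 20 = f7 ⊕ 20 = d7
byte 5: (77 ⊕ 6d) ⊕ 37 = 1a ⊕ 37 = 2d
byte 6: (a1 ⊕ 11) ⊕ 20 = b0 ⊕ 20 = 90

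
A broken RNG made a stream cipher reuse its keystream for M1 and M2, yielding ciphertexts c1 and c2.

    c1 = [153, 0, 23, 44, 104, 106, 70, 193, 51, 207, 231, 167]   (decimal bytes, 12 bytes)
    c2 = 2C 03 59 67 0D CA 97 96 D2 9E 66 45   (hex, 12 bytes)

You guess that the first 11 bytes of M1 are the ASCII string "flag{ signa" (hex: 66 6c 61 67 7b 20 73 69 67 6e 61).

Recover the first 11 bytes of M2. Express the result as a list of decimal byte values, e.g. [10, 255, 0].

[211, 111, 47, 44, 30, 128, 162, 62, 134, 63, 224]

First, c1 ⊕ c2 = (M1 ⊕ K) ⊕ (M2 ⊕ K) = M1 ⊕ M2, so the key drops out. Then M2 = (M1 ⊕ M2) ⊕ M1 over the first 11 bytes.
byte 0: (99 XOR 2c) XOR 66 = b5 XOR 66 = d3
byte 1: (00 XOR 03) XOR 6c = 03 XOR 6c = 6f
byte 2: (17 XOR 59) XOR 61 = 4e XOR 61 = 2f
byte 3: (2c XOR 67) XOR 67 = 4b XOR 67 = 2c
byte 4: (68 XOR 0d) XOR 7b = 65 XOR 7b = 1e
byte 5: (6a XOR ca) XOR 20 = a0 XOR 20 = 80
byte 6: (46 XOR 97) XOR 73 = d1 XOR 73 = a2
byte 7: (c1 XOR 96) XOR 69 = 57 XOR 69 = 3e
byte 8: (33 XOR d2) XOR 67 = e1 XOR 67 = 86
byte 9: (cf XOR 9e) XOR 6e = 51 XOR 6e = 3f
byte 10: (e7 XOR 66) XOR 61 = 81 XOR 61 = e0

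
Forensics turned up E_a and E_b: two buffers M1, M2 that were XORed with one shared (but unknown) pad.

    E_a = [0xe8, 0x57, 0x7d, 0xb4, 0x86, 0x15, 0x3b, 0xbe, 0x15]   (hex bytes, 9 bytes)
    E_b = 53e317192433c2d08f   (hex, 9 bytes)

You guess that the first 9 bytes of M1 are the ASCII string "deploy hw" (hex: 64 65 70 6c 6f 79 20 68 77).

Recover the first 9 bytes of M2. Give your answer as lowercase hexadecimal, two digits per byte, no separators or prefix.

dfd11ac1cd5fd906ed

First, E_a ⊕ E_b = (M1 ⊕ K) ⊕ (M2 ⊕ K) = M1 ⊕ M2, so the key drops out. Then M2 = (M1 ⊕ M2) ⊕ M1 over the first 9 bytes.
byte 0: (e8 XOR 53) XOR 64 = bb XOR 64 = df
byte 1: (57 XOR e3) XOR 65 = b4 XOR 65 = d1
byte 2: (7d XOR 17) XOR 70 = 6a XOR 70 = 1a
byte 3: (b4 XOR 19) XOR 6c = ad XOR 6c = c1
byte 4: (86 XOR 24) XOR 6f = a2 XOR 6f = cd
byte 5: (15 XOR 33) XOR 79 = 26 XOR 79 = 5f
byte 6: (3b XOR c2) XOR 20 = f9 XOR 20 = d9
byte 7: (be XOR d0) XOR 68 = 6e XOR 68 = 06
byte 8: (15 XOR 8f) XOR 77 = 9a XOR 77 = ed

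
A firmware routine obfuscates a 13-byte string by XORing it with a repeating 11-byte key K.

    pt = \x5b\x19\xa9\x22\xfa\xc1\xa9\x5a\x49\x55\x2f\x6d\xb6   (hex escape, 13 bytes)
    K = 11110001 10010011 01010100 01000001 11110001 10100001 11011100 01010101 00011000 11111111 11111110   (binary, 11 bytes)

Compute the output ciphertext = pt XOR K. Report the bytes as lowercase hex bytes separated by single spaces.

aa 8a fd 63 0b 60 75 0f 51 aa d1 9c 25

The 11-byte key repeats, so the effective keystream is f1 93 54 41 f1 a1 dc 55 18 ff fe f1 93.
byte 0:  91 xor 241 = 170
byte 1:  25 xor 147 = 138
byte 2: 169 xor  84 = 253
byte 3:  34 xor  65 =  99
byte 4: 250 xor 241 =  11
byte 5: 193 xor 161 =  96
byte 6: 169 xor 220 = 117
byte 7:  90 xor  85 =  15
byte 8:  73 xor  24 =  81
byte 9:  85 xor 255 = 170
byte 10:  47 xor 254 = 209
byte 11: 109 xor 241 = 156
byte 12: 182 xor 147 =  37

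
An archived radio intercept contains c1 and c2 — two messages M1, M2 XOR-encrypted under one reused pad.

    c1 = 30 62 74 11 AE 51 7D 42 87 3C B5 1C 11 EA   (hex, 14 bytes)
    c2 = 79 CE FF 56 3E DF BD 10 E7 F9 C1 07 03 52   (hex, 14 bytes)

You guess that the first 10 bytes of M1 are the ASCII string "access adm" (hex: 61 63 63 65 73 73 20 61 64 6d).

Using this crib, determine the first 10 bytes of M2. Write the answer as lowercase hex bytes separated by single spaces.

28 cf e8 22 e3 fd e0 33 04 a8

First, c1 ⊕ c2 = (M1 ⊕ K) ⊕ (M2 ⊕ K) = M1 ⊕ M2, so the key drops out. Then M2 = (M1 ⊕ M2) ⊕ M1 over the first 10 bytes.
byte 0: (30 ⊕ 79) ⊕ 61 = 49 ⊕ 61 = 28
byte 1: (62 ⊕ ce) ⊕ 63 = ac ⊕ 63 = cf
byte 2: (74 ⊕ ff) ⊕ 63 = 8b ⊕ 63 = e8
byte 3: (11 ⊕ 56) ⊕ 65 = 47 ⊕ 65 = 22
byte 4: (ae ⊕ 3e) ⊕ 73 = 90 ⊕ 73 = e3
byte 5: (51 ⊕ df) ⊕ 73 = 8e ⊕ 73 = fd
byte 6: (7d ⊕ bd) ⊕ 20 = c0 ⊕ 20 = e0
byte 7: (42 ⊕ 10) ⊕ 61 = 52 ⊕ 61 = 33
byte 8: (87 ⊕ e7) ⊕ 64 = 60 ⊕ 64 = 04
byte 9: (3c ⊕ f9) ⊕ 6d = c5 ⊕ 6d = a8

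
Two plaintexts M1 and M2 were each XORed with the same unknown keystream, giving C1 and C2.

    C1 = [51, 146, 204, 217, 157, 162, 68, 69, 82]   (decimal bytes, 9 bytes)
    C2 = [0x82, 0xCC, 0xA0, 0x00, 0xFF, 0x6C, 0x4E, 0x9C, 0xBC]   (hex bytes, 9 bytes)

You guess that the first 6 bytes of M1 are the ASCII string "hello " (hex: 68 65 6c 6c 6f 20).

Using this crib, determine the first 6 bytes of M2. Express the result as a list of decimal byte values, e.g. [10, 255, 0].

First, C1 ⊕ C2 = (M1 ⊕ K) ⊕ (M2 ⊕ K) = M1 ⊕ M2, so the key drops out. Then M2 = (M1 ⊕ M2) ⊕ M1 over the first 6 bytes.
byte 0: (33 ^ 82) ^ 68 = b1 ^ 68 = d9
byte 1: (92 ^ cc) ^ 65 = 5e ^ 65 = 3b
byte 2: (cc ^ a0) ^ 6c = 6c ^ 6c = 00
byte 3: (d9 ^ 00) ^ 6c = d9 ^ 6c = b5
byte 4: (9d ^ ff) ^ 6f = 62 ^ 6f = 0d
byte 5: (a2 ^ 6c) ^ 20 = ce ^ 20 = ee

[217, 59, 0, 181, 13, 238]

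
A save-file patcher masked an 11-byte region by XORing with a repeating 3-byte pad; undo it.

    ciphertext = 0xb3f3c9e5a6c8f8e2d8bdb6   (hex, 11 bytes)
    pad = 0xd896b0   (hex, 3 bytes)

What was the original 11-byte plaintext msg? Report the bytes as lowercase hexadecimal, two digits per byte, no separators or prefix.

The 3-byte key repeats, so the effective keystream is d8 96 b0 d8 96 b0 d8 96 b0 d8 96.
byte 0: b3 ⊕ d8 = 6b
byte 1: f3 ⊕ 96 = 65
byte 2: c9 ⊕ b0 = 79
byte 3: e5 ⊕ d8 = 3d
byte 4: a6 ⊕ 96 = 30
byte 5: c8 ⊕ b0 = 78
byte 6: f8 ⊕ d8 = 20
byte 7: e2 ⊕ 96 = 74
byte 8: d8 ⊕ b0 = 68
byte 9: bd ⊕ d8 = 65
byte 10: b6 ⊕ 96 = 20

6b65793d30782074686520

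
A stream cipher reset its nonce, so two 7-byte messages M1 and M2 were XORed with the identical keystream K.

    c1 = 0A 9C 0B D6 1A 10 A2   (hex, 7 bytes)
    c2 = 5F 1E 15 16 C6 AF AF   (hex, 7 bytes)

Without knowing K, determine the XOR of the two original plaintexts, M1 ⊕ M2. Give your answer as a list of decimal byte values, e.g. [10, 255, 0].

[85, 130, 30, 192, 220, 191, 13]

c1 ⊕ c2 = (M1 ⊕ K) ⊕ (M2 ⊕ K) = M1 ⊕ M2 — the shared key cancels under XOR.
0a xor 5f = 55
9c xor 1e = 82
0b xor 15 = 1e
d6 xor 16 = c0
1a xor c6 = dc
10 xor af = bf
a2 xor af = 0d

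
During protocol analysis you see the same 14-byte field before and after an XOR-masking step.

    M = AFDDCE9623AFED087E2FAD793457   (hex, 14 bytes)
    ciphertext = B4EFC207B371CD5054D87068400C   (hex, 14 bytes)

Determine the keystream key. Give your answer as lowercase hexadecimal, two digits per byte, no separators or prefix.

1b320c9190de20582af7dd11745b

Since ciphertext = M ⊕ key, XORing both sides with M gives key = M ⊕ ciphertext.
byte 0: af XOR b4 = 1b
byte 1: dd XOR ef = 32
byte 2: ce XOR c2 = 0c
byte 3: 96 XOR 07 = 91
byte 4: 23 XOR b3 = 90
byte 5: af XOR 71 = de
byte 6: ed XOR cd = 20
byte 7: 08 XOR 50 = 58
byte 8: 7e XOR 54 = 2a
byte 9: 2f XOR d8 = f7
byte 10: ad XOR 70 = dd
byte 11: 79 XOR 68 = 11
byte 12: 34 XOR 40 = 74
byte 13: 57 XOR 0c = 5b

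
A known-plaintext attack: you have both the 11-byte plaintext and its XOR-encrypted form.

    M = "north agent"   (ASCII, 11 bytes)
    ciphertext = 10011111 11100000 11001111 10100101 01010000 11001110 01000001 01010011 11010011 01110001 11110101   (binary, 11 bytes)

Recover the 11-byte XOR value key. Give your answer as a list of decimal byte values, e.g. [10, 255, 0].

[241, 143, 189, 209, 56, 238, 32, 52, 182, 31, 129]

Since ciphertext = M ⊕ key, XORing both sides with M gives key = M ⊕ ciphertext.
byte 0: 6e XOR 9f = f1
byte 1: 6f XOR e0 = 8f
byte 2: 72 XOR cf = bd
byte 3: 74 XOR a5 = d1
byte 4: 68 XOR 50 = 38
byte 5: 20 XOR ce = ee
byte 6: 61 XOR 41 = 20
byte 7: 67 XOR 53 = 34
byte 8: 65 XOR d3 = b6
byte 9: 6e XOR 71 = 1f
byte 10: 74 XOR f5 = 81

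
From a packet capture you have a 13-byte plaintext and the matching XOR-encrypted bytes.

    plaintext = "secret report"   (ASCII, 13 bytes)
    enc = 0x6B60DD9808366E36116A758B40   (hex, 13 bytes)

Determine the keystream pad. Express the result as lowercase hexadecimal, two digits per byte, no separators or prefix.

Since enc = plaintext ⊕ pad, XORing both sides with plaintext gives pad = plaintext ⊕ enc.
115 xor 107 =  24
101 xor  96 =   5
 99 xor 221 = 190
114 xor 152 = 234
101 xor   8 = 109
116 xor  54 =  66
 32 xor 110 =  78
114 xor  54 =  68
101 xor  17 = 116
112 xor 106 =  26
111 xor 117 =  26
114 xor 139 = 249
116 xor  64 =  52

1805beea6d424e44741a1af934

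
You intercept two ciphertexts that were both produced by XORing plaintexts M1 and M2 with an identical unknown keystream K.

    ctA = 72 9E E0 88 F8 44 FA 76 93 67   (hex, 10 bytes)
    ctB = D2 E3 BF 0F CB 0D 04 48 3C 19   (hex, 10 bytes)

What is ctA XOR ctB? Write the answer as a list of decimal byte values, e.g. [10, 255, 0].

[160, 125, 95, 135, 51, 73, 254, 62, 175, 126]

ctA ⊕ ctB = (M1 ⊕ K) ⊕ (M2 ⊕ K) = M1 ⊕ M2 — the shared key cancels under XOR.
01110010 xor 11010010 = 10100000
10011110 xor 11100011 = 01111101
11100000 xor 10111111 = 01011111
10001000 xor 00001111 = 10000111
11111000 xor 11001011 = 00110011
01000100 xor 00001101 = 01001001
11111010 xor 00000100 = 11111110
01110110 xor 01001000 = 00111110
10010011 xor 00111100 = 10101111
01100111 xor 00011001 = 01111110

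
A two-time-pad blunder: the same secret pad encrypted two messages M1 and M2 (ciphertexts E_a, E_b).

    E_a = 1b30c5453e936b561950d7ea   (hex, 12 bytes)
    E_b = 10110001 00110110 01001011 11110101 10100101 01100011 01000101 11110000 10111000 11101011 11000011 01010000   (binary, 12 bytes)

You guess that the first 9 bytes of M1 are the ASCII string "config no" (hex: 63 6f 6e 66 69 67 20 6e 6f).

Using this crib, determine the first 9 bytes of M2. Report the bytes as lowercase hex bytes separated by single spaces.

c9 69 e0 d6 f2 97 0e c8 ce

First, E_a ⊕ E_b = (M1 ⊕ K) ⊕ (M2 ⊕ K) = M1 ⊕ M2, so the key drops out. Then M2 = (M1 ⊕ M2) ⊕ M1 over the first 9 bytes.
byte 0: (1b ^ b1) ^ 63 = aa ^ 63 = c9
byte 1: (30 ^ 36) ^ 6f = 06 ^ 6f = 69
byte 2: (c5 ^ 4b) ^ 6e = 8e ^ 6e = e0
byte 3: (45 ^ f5) ^ 66 = b0 ^ 66 = d6
byte 4: (3e ^ a5) ^ 69 = 9b ^ 69 = f2
byte 5: (93 ^ 63) ^ 67 = f0 ^ 67 = 97
byte 6: (6b ^ 45) ^ 20 = 2e ^ 20 = 0e
byte 7: (56 ^ f0) ^ 6e = a6 ^ 6e = c8
byte 8: (19 ^ b8) ^ 6f = a1 ^ 6f = ce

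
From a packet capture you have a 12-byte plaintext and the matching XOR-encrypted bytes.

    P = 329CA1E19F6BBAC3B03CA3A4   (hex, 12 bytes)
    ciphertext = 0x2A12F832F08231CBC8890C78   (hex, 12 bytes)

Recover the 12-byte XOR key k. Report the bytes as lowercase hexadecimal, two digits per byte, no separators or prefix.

Since ciphertext = P ⊕ k, XORing both sides with P gives k = P ⊕ ciphertext.
byte 0: 32 ^ 2a = 18
byte 1: 9c ^ 12 = 8e
byte 2: a1 ^ f8 = 59
byte 3: e1 ^ 32 = d3
byte 4: 9f ^ f0 = 6f
byte 5: 6b ^ 82 = e9
byte 6: ba ^ 31 = 8b
byte 7: c3 ^ cb = 08
byte 8: b0 ^ c8 = 78
byte 9: 3c ^ 89 = b5
byte 10: a3 ^ 0c = af
byte 11: a4 ^ 78 = dc

188e59d36fe98b0878b5afdc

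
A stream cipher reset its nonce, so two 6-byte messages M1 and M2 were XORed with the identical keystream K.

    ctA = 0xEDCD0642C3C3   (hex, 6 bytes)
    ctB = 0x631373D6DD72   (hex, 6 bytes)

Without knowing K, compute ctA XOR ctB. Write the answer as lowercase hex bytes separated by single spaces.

ctA ⊕ ctB = (M1 ⊕ K) ⊕ (M2 ⊕ K) = M1 ⊕ M2 — the shared key cancels under XOR.
11101101 ⊕ 01100011 = 10001110
11001101 ⊕ 00010011 = 11011110
00000110 ⊕ 01110011 = 01110101
01000010 ⊕ 11010110 = 10010100
11000011 ⊕ 11011101 = 00011110
11000011 ⊕ 01110010 = 10110001

8e de 75 94 1e b1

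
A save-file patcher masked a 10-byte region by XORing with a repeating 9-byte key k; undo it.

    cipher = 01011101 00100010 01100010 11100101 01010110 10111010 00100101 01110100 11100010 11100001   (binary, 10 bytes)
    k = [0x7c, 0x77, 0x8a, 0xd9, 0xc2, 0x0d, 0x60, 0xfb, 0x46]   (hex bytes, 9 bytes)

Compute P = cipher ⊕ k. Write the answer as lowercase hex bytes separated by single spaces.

21 55 e8 3c 94 b7 45 8f a4 9d

The 9-byte key repeats, so the effective keystream is 7c 77 8a d9 c2 0d 60 fb 46 7c.
byte 0: 5d ⊕ 7c = 21
byte 1: 22 ⊕ 77 = 55
byte 2: 62 ⊕ 8a = e8
byte 3: e5 ⊕ d9 = 3c
byte 4: 56 ⊕ c2 = 94
byte 5: ba ⊕ 0d = b7
byte 6: 25 ⊕ 60 = 45
byte 7: 74 ⊕ fb = 8f
byte 8: e2 ⊕ 46 = a4
byte 9: e1 ⊕ 7c = 9d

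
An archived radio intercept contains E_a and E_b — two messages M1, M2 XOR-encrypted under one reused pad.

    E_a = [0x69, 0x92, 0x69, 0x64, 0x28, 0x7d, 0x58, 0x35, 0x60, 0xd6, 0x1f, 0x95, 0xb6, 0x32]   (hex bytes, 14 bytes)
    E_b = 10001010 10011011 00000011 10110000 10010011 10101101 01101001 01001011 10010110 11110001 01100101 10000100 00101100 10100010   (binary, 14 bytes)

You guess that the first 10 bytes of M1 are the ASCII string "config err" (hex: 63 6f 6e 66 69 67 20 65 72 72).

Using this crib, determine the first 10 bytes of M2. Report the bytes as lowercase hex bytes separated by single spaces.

First, E_a ⊕ E_b = (M1 ⊕ K) ⊕ (M2 ⊕ K) = M1 ⊕ M2, so the key drops out. Then M2 = (M1 ⊕ M2) ⊕ M1 over the first 10 bytes.
byte 0: (69 XOR 8a) XOR 63 = e3 XOR 63 = 80
byte 1: (92 XOR 9b) XOR 6f = 09 XOR 6f = 66
byte 2: (69 XOR 03) XOR 6e = 6a XOR 6e = 04
byte 3: (64 XOR b0) XOR 66 = d4 XOR 66 = b2
byte 4: (28 XOR 93) XOR 69 = bb XOR 69 = d2
byte 5: (7d XOR ad) XOR 67 = d0 XOR 67 = b7
byte 6: (58 XOR 69) XOR 20 = 31 XOR 20 = 11
byte 7: (35 XOR 4b) XOR 65 = 7e XOR 65 = 1b
byte 8: (60 XOR 96) XOR 72 = f6 XOR 72 = 84
byte 9: (d6 XOR f1) XOR 72 = 27 XOR 72 = 55

80 66 04 b2 d2 b7 11 1b 84 55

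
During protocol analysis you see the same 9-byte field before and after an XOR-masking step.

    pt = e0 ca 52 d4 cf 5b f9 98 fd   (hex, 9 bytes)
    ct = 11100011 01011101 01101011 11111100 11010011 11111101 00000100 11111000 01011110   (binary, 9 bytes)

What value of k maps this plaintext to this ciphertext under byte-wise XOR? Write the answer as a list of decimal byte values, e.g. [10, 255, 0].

[3, 151, 57, 40, 28, 166, 253, 96, 163]

Since ct = pt ⊕ k, XORing both sides with pt gives k = pt ⊕ ct.
11100000 ⊕ 11100011 = 00000011
11001010 ⊕ 01011101 = 10010111
01010010 ⊕ 01101011 = 00111001
11010100 ⊕ 11111100 = 00101000
11001111 ⊕ 11010011 = 00011100
01011011 ⊕ 11111101 = 10100110
11111001 ⊕ 00000100 = 11111101
10011000 ⊕ 11111000 = 01100000
11111101 ⊕ 01011110 = 10100011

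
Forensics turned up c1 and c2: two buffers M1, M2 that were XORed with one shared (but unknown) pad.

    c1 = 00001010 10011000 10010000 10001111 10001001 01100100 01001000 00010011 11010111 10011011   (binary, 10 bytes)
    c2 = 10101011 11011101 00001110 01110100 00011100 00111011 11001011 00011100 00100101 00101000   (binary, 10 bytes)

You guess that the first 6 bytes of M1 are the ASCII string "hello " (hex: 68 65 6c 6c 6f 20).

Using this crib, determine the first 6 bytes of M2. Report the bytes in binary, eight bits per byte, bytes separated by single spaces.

11001001 00100000 11110010 10010111 11111010 01111111

First, c1 ⊕ c2 = (M1 ⊕ K) ⊕ (M2 ⊕ K) = M1 ⊕ M2, so the key drops out. Then M2 = (M1 ⊕ M2) ⊕ M1 over the first 6 bytes.
byte 0: (0a XOR ab) XOR 68 = a1 XOR 68 = c9
byte 1: (98 XOR dd) XOR 65 = 45 XOR 65 = 20
byte 2: (90 XOR 0e) XOR 6c = 9e XOR 6c = f2
byte 3: (8f XOR 74) XOR 6c = fb XOR 6c = 97
byte 4: (89 XOR 1c) XOR 6f = 95 XOR 6f = fa
byte 5: (64 XOR 3b) XOR 20 = 5f XOR 20 = 7f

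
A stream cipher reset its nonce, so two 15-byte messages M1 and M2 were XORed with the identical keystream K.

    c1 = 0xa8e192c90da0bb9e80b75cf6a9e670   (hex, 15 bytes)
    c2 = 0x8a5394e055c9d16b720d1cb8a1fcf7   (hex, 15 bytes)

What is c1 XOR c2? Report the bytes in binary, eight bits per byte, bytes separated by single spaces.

00100010 10110010 00000110 00101001 01011000 01101001 01101010 11110101 11110010 10111010 01000000 01001110 00001000 00011010 10000111

c1 ⊕ c2 = (M1 ⊕ K) ⊕ (M2 ⊕ K) = M1 ⊕ M2 — the shared key cancels under XOR.
a8 XOR 8a = 22
e1 XOR 53 = b2
92 XOR 94 = 06
c9 XOR e0 = 29
0d XOR 55 = 58
a0 XOR c9 = 69
bb XOR d1 = 6a
9e XOR 6b = f5
80 XOR 72 = f2
b7 XOR 0d = ba
5c XOR 1c = 40
f6 XOR b8 = 4e
a9 XOR a1 = 08
e6 XOR fc = 1a
70 XOR f7 = 87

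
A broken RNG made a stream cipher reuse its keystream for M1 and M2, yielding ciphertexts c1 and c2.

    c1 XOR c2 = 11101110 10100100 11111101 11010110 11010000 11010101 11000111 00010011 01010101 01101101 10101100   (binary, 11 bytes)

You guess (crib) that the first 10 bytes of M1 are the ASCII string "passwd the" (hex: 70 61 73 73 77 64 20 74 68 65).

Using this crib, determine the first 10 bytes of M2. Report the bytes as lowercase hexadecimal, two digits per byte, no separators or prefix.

Since c1 ⊕ c2 = M1 ⊕ M2, XORing with the guessed M1 bytes yields the corresponding M2 bytes: M2 = (c1 ⊕ c2) ⊕ M1.
byte 0: ee ^ 70 = 9e
byte 1: a4 ^ 61 = c5
byte 2: fd ^ 73 = 8e
byte 3: d6 ^ 73 = a5
byte 4: d0 ^ 77 = a7
byte 5: d5 ^ 64 = b1
byte 6: c7 ^ 20 = e7
byte 7: 13 ^ 74 = 67
byte 8: 55 ^ 68 = 3d
byte 9: 6d ^ 65 = 08

9ec58ea5a7b1e7673d08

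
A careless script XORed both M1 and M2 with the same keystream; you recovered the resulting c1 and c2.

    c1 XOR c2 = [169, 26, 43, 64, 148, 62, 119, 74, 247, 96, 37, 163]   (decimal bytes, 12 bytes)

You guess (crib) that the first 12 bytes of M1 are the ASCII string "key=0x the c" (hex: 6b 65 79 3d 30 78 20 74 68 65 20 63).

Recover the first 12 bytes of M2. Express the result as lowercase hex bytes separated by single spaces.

Since c1 ⊕ c2 = M1 ⊕ M2, XORing with the guessed M1 bytes yields the corresponding M2 bytes: M2 = (c1 ⊕ c2) ⊕ M1.
a9 ^ 6b = c2
1a ^ 65 = 7f
2b ^ 79 = 52
40 ^ 3d = 7d
94 ^ 30 = a4
3e ^ 78 = 46
77 ^ 20 = 57
4a ^ 74 = 3e
f7 ^ 68 = 9f
60 ^ 65 = 05
25 ^ 20 = 05
a3 ^ 63 = c0

c2 7f 52 7d a4 46 57 3e 9f 05 05 c0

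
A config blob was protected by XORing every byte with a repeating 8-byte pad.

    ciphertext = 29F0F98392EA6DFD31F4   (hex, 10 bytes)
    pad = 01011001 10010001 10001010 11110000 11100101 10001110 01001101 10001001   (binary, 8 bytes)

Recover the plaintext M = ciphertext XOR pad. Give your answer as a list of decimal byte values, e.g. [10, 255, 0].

The 8-byte key repeats, so the effective keystream is 59 91 8a f0 e5 8e 4d 89 59 91.
byte 0: 29 xor 59 = 70
byte 1: f0 xor 91 = 61
byte 2: f9 xor 8a = 73
byte 3: 83 xor f0 = 73
byte 4: 92 xor e5 = 77
byte 5: ea xor 8e = 64
byte 6: 6d xor 4d = 20
byte 7: fd xor 89 = 74
byte 8: 31 xor 59 = 68
byte 9: f4 xor 91 = 65

[112, 97, 115, 115, 119, 100, 32, 116, 104, 101]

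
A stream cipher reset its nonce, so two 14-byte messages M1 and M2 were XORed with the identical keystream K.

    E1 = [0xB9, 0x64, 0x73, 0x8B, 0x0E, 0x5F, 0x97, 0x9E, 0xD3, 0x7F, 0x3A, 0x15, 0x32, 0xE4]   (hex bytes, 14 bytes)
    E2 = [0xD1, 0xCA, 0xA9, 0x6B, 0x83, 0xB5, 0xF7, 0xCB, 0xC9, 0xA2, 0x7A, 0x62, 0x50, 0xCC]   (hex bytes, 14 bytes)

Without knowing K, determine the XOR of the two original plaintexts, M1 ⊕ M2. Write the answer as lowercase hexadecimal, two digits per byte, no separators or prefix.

E1 ⊕ E2 = (M1 ⊕ K) ⊕ (M2 ⊕ K) = M1 ⊕ M2 — the shared key cancels under XOR.
byte 0: b9 ⊕ d1 = 68
byte 1: 64 ⊕ ca = ae
byte 2: 73 ⊕ a9 = da
byte 3: 8b ⊕ 6b = e0
byte 4: 0e ⊕ 83 = 8d
byte 5: 5f ⊕ b5 = ea
byte 6: 97 ⊕ f7 = 60
byte 7: 9e ⊕ cb = 55
byte 8: d3 ⊕ c9 = 1a
byte 9: 7f ⊕ a2 = dd
byte 10: 3a ⊕ 7a = 40
byte 11: 15 ⊕ 62 = 77
byte 12: 32 ⊕ 50 = 62
byte 13: e4 ⊕ cc = 28

68aedae08dea60551add40776228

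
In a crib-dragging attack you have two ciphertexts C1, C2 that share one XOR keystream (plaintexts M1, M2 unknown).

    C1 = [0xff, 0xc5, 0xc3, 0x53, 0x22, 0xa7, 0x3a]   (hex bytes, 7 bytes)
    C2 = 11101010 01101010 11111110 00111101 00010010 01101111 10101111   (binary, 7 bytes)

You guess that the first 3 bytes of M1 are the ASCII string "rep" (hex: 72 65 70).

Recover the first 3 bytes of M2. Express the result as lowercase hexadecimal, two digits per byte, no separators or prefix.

67ca4d

First, C1 ⊕ C2 = (M1 ⊕ K) ⊕ (M2 ⊕ K) = M1 ⊕ M2, so the key drops out. Then M2 = (M1 ⊕ M2) ⊕ M1 over the first 3 bytes.
byte 0: (ff ^ ea) ^ 72 = 15 ^ 72 = 67
byte 1: (c5 ^ 6a) ^ 65 = af ^ 65 = ca
byte 2: (c3 ^ fe) ^ 70 = 3d ^ 70 = 4d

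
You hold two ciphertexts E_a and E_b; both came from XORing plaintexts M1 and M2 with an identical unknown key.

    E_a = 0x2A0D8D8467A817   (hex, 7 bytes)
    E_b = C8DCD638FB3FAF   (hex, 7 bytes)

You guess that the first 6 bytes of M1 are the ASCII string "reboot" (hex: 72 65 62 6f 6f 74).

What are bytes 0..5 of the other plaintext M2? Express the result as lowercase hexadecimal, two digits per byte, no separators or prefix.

90b439d3f3e3

First, E_a ⊕ E_b = (M1 ⊕ K) ⊕ (M2 ⊕ K) = M1 ⊕ M2, so the key drops out. Then M2 = (M1 ⊕ M2) ⊕ M1 over the first 6 bytes.
byte 0: (2a XOR c8) XOR 72 = e2 XOR 72 = 90
byte 1: (0d XOR dc) XOR 65 = d1 XOR 65 = b4
byte 2: (8d XOR d6) XOR 62 = 5b XOR 62 = 39
byte 3: (84 XOR 38) XOR 6f = bc XOR 6f = d3
byte 4: (67 XOR fb) XOR 6f = 9c XOR 6f = f3
byte 5: (a8 XOR 3f) XOR 74 = 97 XOR 74 = e3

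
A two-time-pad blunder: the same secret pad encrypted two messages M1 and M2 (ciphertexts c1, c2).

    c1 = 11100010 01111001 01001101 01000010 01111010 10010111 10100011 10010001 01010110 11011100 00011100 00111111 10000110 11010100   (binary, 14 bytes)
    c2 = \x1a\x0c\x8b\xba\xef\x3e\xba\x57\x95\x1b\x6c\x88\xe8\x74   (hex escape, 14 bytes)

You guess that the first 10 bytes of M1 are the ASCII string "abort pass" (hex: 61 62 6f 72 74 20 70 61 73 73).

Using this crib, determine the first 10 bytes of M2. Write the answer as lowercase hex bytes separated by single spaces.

99 17 a9 8a e1 89 69 a7 b0 b4

First, c1 ⊕ c2 = (M1 ⊕ K) ⊕ (M2 ⊕ K) = M1 ⊕ M2, so the key drops out. Then M2 = (M1 ⊕ M2) ⊕ M1 over the first 10 bytes.
byte 0: (e2 ⊕ 1a) ⊕ 61 = f8 ⊕ 61 = 99
byte 1: (79 ⊕ 0c) ⊕ 62 = 75 ⊕ 62 = 17
byte 2: (4d ⊕ 8b) ⊕ 6f = c6 ⊕ 6f = a9
byte 3: (42 ⊕ ba) ⊕ 72 = f8 ⊕ 72 = 8a
byte 4: (7a ⊕ ef) ⊕ 74 = 95 ⊕ 74 = e1
byte 5: (97 ⊕ 3e) ⊕ 20 = a9 ⊕ 20 = 89
byte 6: (a3 ⊕ ba) ⊕ 70 = 19 ⊕ 70 = 69
byte 7: (91 ⊕ 57) ⊕ 61 = c6 ⊕ 61 = a7
byte 8: (56 ⊕ 95) ⊕ 73 = c3 ⊕ 73 = b0
byte 9: (dc ⊕ 1b) ⊕ 73 = c7 ⊕ 73 = b4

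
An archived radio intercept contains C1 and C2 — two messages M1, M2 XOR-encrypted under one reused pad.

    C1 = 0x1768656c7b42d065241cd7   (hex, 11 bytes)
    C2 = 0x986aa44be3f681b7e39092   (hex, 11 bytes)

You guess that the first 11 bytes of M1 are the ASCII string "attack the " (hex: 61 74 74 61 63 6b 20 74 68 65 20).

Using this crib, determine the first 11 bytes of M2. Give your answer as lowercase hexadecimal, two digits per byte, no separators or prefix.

ee76b546fbdf71a6afe965

First, C1 ⊕ C2 = (M1 ⊕ K) ⊕ (M2 ⊕ K) = M1 ⊕ M2, so the key drops out. Then M2 = (M1 ⊕ M2) ⊕ M1 over the first 11 bytes.
byte 0: (17 xor 98) xor 61 = 8f xor 61 = ee
byte 1: (68 xor 6a) xor 74 = 02 xor 74 = 76
byte 2: (65 xor a4) xor 74 = c1 xor 74 = b5
byte 3: (6c xor 4b) xor 61 = 27 xor 61 = 46
byte 4: (7b xor e3) xor 63 = 98 xor 63 = fb
byte 5: (42 xor f6) xor 6b = b4 xor 6b = df
byte 6: (d0 xor 81) xor 20 = 51 xor 20 = 71
byte 7: (65 xor b7) xor 74 = d2 xor 74 = a6
byte 8: (24 xor e3) xor 68 = c7 xor 68 = af
byte 9: (1c xor 90) xor 65 = 8c xor 65 = e9
byte 10: (d7 xor 92) xor 20 = 45 xor 20 = 65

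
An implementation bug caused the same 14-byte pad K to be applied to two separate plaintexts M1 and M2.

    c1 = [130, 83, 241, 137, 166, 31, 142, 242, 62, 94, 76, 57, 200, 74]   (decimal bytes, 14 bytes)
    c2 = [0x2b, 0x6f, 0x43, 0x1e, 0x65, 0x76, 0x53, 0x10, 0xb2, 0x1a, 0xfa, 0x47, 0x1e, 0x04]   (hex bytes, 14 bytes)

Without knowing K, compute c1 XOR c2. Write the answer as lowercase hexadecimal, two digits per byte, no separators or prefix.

c1 ⊕ c2 = (M1 ⊕ K) ⊕ (M2 ⊕ K) = M1 ⊕ M2 — the shared key cancels under XOR.
byte 0: 10000010 ^ 00101011 = 10101001
byte 1: 01010011 ^ 01101111 = 00111100
byte 2: 11110001 ^ 01000011 = 10110010
byte 3: 10001001 ^ 00011110 = 10010111
byte 4: 10100110 ^ 01100101 = 11000011
byte 5: 00011111 ^ 01110110 = 01101001
byte 6: 10001110 ^ 01010011 = 11011101
byte 7: 11110010 ^ 00010000 = 11100010
byte 8: 00111110 ^ 10110010 = 10001100
byte 9: 01011110 ^ 00011010 = 01000100
byte 10: 01001100 ^ 11111010 = 10110110
byte 11: 00111001 ^ 01000111 = 01111110
byte 12: 11001000 ^ 00011110 = 11010110
byte 13: 01001010 ^ 00000100 = 01001110

a93cb297c369dde28c44b67ed64e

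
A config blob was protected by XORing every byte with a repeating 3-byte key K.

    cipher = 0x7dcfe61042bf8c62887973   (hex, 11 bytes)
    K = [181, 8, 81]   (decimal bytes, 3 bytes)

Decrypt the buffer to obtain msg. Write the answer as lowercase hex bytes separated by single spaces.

c8 c7 b7 a5 4a ee 39 6a d9 cc 7b

The 3-byte key repeats, so the effective keystream is b5 08 51 b5 08 51 b5 08 51 b5 08.
byte 0: 125 ⊕ 181 = 200
byte 1: 207 ⊕   8 = 199
byte 2: 230 ⊕  81 = 183
byte 3:  16 ⊕ 181 = 165
byte 4:  66 ⊕   8 =  74
byte 5: 191 ⊕  81 = 238
byte 6: 140 ⊕ 181 =  57
byte 7:  98 ⊕   8 = 106
byte 8: 136 ⊕  81 = 217
byte 9: 121 ⊕ 181 = 204
byte 10: 115 ⊕   8 = 123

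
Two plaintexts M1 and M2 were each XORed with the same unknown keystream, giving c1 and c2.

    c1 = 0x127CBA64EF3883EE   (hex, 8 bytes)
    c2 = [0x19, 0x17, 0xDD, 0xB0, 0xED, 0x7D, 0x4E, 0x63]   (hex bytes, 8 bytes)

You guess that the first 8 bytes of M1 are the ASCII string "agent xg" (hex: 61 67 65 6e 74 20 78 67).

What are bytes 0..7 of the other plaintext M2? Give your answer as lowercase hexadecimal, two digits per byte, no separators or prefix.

First, c1 ⊕ c2 = (M1 ⊕ K) ⊕ (M2 ⊕ K) = M1 ⊕ M2, so the key drops out. Then M2 = (M1 ⊕ M2) ⊕ M1 over the first 8 bytes.
byte 0: (12 xor 19) xor 61 = 0b xor 61 = 6a
byte 1: (7c xor 17) xor 67 = 6b xor 67 = 0c
byte 2: (ba xor dd) xor 65 = 67 xor 65 = 02
byte 3: (64 xor b0) xor 6e = d4 xor 6e = ba
byte 4: (ef xor ed) xor 74 = 02 xor 74 = 76
byte 5: (38 xor 7d) xor 20 = 45 xor 20 = 65
byte 6: (83 xor 4e) xor 78 = cd xor 78 = b5
byte 7: (ee xor 63) xor 67 = 8d xor 67 = ea

6a0c02ba7665b5ea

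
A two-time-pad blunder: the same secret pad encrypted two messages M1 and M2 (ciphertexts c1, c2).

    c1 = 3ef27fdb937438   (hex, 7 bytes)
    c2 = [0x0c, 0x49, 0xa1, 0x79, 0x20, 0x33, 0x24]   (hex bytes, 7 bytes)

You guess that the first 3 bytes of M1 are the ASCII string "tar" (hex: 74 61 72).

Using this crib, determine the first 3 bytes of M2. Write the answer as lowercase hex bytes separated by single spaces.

46 da ac

First, c1 ⊕ c2 = (M1 ⊕ K) ⊕ (M2 ⊕ K) = M1 ⊕ M2, so the key drops out. Then M2 = (M1 ⊕ M2) ⊕ M1 over the first 3 bytes.
byte 0: (3e XOR 0c) XOR 74 = 32 XOR 74 = 46
byte 1: (f2 XOR 49) XOR 61 = bb XOR 61 = da
byte 2: (7f XOR a1) XOR 72 = de XOR 72 = ac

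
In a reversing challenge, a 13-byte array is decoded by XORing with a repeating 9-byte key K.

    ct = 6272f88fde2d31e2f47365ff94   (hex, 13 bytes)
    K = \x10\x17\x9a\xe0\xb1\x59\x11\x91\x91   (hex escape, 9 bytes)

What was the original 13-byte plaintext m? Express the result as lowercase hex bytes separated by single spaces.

72 65 62 6f 6f 74 20 73 65 63 72 65 74

The 9-byte key repeats, so the effective keystream is 10 17 9a e0 b1 59 11 91 91 10 17 9a e0.
byte 0: 01100010 xor 00010000 = 01110010
byte 1: 01110010 xor 00010111 = 01100101
byte 2: 11111000 xor 10011010 = 01100010
byte 3: 10001111 xor 11100000 = 01101111
byte 4: 11011110 xor 10110001 = 01101111
byte 5: 00101101 xor 01011001 = 01110100
byte 6: 00110001 xor 00010001 = 00100000
byte 7: 11100010 xor 10010001 = 01110011
byte 8: 11110100 xor 10010001 = 01100101
byte 9: 01110011 xor 00010000 = 01100011
byte 10: 01100101 xor 00010111 = 01110010
byte 11: 11111111 xor 10011010 = 01100101
byte 12: 10010100 xor 11100000 = 01110100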